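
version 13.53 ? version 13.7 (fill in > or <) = >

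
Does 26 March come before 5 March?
No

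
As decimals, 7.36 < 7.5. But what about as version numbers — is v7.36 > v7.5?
True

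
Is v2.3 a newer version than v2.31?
No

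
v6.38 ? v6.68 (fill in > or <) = <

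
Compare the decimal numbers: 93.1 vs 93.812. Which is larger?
93.812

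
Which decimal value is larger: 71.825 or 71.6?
71.825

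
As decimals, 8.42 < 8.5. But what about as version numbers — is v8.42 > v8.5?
True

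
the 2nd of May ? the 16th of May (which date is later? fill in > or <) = <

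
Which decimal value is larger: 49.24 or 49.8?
49.8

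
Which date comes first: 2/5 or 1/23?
1/23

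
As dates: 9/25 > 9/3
True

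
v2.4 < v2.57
True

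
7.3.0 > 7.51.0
False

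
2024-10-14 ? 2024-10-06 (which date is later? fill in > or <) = >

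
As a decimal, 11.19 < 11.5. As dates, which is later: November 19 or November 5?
November 19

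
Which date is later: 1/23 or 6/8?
6/8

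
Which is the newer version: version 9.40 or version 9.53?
version 9.53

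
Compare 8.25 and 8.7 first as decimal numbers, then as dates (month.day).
As decimals: 8.25 < 8.7. As dates: 8/25 is later than 8/7 (day 25 > day 7).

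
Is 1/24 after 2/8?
No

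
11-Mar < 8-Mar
False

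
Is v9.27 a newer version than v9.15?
Yes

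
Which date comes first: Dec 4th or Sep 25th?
Sep 25th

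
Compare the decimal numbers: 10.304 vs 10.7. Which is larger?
10.7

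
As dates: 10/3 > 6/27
True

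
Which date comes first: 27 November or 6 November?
6 November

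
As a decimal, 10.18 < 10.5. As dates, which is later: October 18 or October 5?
October 18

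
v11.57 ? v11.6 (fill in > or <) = >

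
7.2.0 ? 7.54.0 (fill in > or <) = <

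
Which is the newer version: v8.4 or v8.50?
v8.50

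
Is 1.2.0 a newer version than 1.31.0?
No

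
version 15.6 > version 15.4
True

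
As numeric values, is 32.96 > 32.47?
True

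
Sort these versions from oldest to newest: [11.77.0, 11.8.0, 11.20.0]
[11.8.0, 11.20.0, 11.77.0]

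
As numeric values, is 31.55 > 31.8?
False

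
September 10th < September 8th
False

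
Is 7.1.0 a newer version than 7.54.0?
No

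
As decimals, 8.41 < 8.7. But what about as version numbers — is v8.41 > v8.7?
True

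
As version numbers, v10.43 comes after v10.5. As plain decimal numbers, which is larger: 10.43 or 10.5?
10.5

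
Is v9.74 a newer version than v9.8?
Yes. Version numbers are compared segment by segment as integers, not as decimals: minor version 74 > 8, so v9.74 > v9.8 (even though the decimal 9.74 < 9.8).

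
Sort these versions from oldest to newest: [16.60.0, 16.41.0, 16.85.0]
[16.41.0, 16.60.0, 16.85.0]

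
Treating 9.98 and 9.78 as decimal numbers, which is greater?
9.98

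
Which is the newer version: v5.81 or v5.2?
v5.81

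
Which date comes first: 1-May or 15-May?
1-May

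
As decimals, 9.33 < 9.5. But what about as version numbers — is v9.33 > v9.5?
True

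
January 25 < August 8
True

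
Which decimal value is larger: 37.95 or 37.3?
37.95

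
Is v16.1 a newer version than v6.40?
Yes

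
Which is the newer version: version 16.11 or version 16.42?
version 16.42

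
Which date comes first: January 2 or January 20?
January 2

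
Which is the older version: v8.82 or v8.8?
v8.8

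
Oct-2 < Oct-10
True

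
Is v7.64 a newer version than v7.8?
Yes. Version numbers are compared segment by segment as integers, not as decimals: minor version 64 > 8, so v7.64 > v7.8 (even though the decimal 7.64 < 7.8).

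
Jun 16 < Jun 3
False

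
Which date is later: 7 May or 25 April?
7 May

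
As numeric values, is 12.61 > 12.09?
True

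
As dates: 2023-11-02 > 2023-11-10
False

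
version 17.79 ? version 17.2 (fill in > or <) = >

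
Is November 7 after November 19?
No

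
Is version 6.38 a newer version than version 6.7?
Yes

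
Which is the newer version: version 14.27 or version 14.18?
version 14.27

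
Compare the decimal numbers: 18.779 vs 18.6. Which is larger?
18.779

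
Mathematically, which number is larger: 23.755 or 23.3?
23.755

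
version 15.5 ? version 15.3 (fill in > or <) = >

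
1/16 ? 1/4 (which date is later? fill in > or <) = >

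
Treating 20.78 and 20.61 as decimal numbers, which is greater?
20.78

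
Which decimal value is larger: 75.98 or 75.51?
75.98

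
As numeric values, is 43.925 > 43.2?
True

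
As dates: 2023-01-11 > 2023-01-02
True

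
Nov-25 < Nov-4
False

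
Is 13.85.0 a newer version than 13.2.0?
Yes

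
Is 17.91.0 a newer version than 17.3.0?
Yes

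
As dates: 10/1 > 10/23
False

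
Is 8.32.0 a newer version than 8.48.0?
No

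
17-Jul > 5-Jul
True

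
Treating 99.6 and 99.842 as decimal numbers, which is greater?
99.842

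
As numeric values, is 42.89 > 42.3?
True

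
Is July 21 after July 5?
Yes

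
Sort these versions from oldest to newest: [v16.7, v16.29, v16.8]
[v16.7, v16.8, v16.29]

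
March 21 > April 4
False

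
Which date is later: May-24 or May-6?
May-24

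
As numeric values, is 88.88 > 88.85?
True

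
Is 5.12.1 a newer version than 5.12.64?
No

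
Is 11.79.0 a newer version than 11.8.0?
Yes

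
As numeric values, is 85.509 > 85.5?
True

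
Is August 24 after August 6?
Yes. Day 24 comes after day 6 in August — this is a date comparison, not a decimal one (the decimal 8.24 would be smaller than 8.6).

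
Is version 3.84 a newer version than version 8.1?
No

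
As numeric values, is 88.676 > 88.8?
False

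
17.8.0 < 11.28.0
False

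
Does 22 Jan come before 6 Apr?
Yes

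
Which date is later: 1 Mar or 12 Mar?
12 Mar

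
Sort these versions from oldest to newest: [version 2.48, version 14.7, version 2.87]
[version 2.48, version 2.87, version 14.7]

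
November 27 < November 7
False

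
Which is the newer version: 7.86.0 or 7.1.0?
7.86.0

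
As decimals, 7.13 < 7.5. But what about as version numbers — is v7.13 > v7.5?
True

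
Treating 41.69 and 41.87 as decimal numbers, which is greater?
41.87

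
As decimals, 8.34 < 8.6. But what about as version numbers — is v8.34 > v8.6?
True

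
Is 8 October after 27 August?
Yes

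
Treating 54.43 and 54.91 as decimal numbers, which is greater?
54.91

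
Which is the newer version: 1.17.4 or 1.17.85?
1.17.85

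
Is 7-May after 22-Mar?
Yes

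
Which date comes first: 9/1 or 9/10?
9/1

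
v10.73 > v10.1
True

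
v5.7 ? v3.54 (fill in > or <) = >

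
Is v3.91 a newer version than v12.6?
No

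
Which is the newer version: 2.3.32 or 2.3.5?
2.3.32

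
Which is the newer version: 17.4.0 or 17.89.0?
17.89.0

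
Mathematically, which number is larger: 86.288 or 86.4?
86.4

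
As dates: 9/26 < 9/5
False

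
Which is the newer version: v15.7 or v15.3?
v15.7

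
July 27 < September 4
True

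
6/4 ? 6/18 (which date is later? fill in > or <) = <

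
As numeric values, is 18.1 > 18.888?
False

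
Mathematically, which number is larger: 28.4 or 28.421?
28.421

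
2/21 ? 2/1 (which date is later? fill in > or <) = >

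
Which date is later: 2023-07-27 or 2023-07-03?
2023-07-27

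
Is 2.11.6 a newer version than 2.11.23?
No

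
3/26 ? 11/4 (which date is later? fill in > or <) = <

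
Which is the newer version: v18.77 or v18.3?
v18.77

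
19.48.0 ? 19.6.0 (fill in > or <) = >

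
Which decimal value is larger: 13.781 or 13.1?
13.781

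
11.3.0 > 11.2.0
True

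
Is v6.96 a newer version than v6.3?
Yes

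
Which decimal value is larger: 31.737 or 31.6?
31.737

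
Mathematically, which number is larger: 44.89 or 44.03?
44.89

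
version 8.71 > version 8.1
True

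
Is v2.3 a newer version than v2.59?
No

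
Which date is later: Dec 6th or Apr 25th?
Dec 6th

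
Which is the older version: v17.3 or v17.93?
v17.3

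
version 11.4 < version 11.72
True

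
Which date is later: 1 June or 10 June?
10 June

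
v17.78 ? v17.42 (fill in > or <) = >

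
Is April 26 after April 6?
Yes. Day 26 comes after day 6 in April — this is a date comparison, not a decimal one (the decimal 4.26 would be smaller than 4.6).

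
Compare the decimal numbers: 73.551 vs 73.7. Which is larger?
73.7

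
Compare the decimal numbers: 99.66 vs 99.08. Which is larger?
99.66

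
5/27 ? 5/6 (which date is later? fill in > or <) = >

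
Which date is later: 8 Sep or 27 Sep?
27 Sep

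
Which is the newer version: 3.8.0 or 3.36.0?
3.36.0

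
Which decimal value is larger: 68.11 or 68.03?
68.11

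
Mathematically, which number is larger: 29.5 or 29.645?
29.645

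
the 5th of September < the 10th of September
True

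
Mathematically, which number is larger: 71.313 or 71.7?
71.7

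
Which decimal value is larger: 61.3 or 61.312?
61.312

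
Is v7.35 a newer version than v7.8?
Yes. Version numbers are compared segment by segment as integers, not as decimals: minor version 35 > 8, so v7.35 > v7.8 (even though the decimal 7.35 < 7.8).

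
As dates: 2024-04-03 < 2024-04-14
True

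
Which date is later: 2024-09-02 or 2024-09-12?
2024-09-12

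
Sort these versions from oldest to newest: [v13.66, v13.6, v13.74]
[v13.6, v13.66, v13.74]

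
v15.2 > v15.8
False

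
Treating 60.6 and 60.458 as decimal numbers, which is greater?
60.6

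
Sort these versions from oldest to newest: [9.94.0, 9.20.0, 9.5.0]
[9.5.0, 9.20.0, 9.94.0]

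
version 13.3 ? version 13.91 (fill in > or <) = <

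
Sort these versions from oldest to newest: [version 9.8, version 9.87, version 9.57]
[version 9.8, version 9.57, version 9.87]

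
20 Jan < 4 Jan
False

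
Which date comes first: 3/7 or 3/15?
3/7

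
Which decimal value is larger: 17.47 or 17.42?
17.47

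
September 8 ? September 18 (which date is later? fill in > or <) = <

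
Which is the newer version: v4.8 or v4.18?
v4.18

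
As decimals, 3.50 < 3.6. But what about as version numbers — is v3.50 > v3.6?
True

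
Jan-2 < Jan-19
True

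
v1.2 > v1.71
False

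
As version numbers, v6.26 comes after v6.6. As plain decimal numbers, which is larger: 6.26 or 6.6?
6.6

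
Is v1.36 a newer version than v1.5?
Yes. Version numbers are compared segment by segment as integers, not as decimals: minor version 36 > 5, so v1.36 > v1.5 (even though the decimal 1.36 < 1.5).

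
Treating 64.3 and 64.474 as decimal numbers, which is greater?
64.474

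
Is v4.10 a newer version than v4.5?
Yes. Version numbers are compared segment by segment as integers, not as decimals: minor version 10 > 5, so v4.10 > v4.5 (even though the decimal 4.10 < 4.5).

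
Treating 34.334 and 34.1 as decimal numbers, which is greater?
34.334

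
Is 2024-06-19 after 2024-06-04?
Yes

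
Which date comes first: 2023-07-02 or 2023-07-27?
2023-07-02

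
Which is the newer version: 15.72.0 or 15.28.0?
15.72.0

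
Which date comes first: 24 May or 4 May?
4 May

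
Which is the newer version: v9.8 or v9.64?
v9.64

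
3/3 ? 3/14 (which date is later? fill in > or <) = <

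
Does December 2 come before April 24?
No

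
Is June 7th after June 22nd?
No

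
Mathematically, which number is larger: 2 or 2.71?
2.71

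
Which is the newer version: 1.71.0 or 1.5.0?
1.71.0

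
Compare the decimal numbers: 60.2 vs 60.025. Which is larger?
60.2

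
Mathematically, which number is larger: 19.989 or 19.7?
19.989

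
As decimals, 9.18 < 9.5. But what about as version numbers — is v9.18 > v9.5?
True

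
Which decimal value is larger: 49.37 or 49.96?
49.96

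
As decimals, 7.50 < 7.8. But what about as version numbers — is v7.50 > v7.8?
True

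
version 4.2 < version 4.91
True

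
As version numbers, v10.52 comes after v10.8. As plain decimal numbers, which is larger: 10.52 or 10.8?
10.8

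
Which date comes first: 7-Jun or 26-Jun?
7-Jun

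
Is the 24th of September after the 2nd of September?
Yes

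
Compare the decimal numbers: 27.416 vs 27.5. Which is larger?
27.5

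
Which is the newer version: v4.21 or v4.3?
v4.21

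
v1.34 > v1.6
True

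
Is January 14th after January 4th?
Yes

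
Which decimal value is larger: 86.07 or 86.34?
86.34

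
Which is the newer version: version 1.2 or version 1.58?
version 1.58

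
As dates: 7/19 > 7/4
True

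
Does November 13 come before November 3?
No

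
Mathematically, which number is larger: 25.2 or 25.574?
25.574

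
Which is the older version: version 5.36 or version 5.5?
version 5.5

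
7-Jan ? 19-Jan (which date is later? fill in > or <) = <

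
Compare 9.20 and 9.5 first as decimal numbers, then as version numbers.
As decimals: 9.20 < 9.5. As versions: v9.20 > v9.5 (minor version 20 > 5).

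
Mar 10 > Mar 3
True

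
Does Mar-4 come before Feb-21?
No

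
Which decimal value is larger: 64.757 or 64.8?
64.8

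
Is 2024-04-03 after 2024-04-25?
No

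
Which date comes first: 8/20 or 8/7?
8/7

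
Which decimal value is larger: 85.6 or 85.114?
85.6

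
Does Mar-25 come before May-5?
Yes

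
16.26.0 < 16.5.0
False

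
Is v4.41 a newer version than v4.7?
Yes. Version numbers are compared segment by segment as integers, not as decimals: minor version 41 > 7, so v4.41 > v4.7 (even though the decimal 4.41 < 4.7).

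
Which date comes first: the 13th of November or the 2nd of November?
the 2nd of November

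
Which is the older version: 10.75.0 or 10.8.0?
10.8.0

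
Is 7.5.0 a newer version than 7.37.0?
No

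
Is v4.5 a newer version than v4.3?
Yes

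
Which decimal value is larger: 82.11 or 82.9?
82.9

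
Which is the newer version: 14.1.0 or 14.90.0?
14.90.0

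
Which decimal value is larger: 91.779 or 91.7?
91.779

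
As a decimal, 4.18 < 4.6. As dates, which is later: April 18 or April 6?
April 18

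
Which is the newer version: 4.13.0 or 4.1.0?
4.13.0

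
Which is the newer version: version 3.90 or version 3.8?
version 3.90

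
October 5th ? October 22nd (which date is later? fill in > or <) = <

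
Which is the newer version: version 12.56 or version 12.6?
version 12.56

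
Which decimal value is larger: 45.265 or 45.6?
45.6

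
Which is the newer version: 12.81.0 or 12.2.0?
12.81.0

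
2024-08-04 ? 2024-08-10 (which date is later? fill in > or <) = <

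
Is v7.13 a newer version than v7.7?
Yes. Version numbers are compared segment by segment as integers, not as decimals: minor version 13 > 7, so v7.13 > v7.7 (even though the decimal 7.13 < 7.7).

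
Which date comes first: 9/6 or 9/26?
9/6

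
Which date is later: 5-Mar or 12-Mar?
12-Mar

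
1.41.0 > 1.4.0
True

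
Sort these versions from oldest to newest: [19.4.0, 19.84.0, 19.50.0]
[19.4.0, 19.50.0, 19.84.0]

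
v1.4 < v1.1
False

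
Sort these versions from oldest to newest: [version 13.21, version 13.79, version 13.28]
[version 13.21, version 13.28, version 13.79]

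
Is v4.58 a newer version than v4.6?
Yes. Version numbers are compared segment by segment as integers, not as decimals: minor version 58 > 6, so v4.58 > v4.6 (even though the decimal 4.58 < 4.6).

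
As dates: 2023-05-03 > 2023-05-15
False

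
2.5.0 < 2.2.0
False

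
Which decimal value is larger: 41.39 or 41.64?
41.64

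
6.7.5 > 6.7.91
False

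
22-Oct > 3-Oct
True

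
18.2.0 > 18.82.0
False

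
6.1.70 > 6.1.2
True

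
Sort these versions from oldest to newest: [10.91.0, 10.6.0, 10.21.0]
[10.6.0, 10.21.0, 10.91.0]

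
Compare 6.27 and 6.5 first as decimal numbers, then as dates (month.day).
As decimals: 6.27 < 6.5. As dates: 6/27 is later than 6/5 (day 27 > day 5).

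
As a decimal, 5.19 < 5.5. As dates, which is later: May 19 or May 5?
May 19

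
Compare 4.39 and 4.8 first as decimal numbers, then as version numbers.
As decimals: 4.39 < 4.8. As versions: v4.39 > v4.8 (minor version 39 > 8).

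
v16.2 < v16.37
True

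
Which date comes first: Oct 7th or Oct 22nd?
Oct 7th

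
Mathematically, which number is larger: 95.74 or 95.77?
95.77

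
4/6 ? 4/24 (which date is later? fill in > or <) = <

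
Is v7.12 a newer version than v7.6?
Yes. Version numbers are compared segment by segment as integers, not as decimals: minor version 12 > 6, so v7.12 > v7.6 (even though the decimal 7.12 < 7.6).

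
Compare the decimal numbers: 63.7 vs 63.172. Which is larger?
63.7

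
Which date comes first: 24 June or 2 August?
24 June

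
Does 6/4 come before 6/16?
Yes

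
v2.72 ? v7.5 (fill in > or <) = <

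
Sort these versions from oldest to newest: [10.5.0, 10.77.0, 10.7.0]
[10.5.0, 10.7.0, 10.77.0]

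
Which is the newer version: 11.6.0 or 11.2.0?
11.6.0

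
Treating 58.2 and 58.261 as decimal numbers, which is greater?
58.261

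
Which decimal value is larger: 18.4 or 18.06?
18.4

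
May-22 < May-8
False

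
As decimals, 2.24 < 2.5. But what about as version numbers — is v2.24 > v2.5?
True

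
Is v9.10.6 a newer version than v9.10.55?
No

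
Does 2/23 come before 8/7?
Yes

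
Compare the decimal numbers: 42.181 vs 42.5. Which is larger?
42.5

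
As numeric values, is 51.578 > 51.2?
True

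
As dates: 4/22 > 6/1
False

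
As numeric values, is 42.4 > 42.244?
True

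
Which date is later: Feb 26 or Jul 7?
Jul 7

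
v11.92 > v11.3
True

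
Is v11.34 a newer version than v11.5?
Yes. Version numbers are compared segment by segment as integers, not as decimals: minor version 34 > 5, so v11.34 > v11.5 (even though the decimal 11.34 < 11.5).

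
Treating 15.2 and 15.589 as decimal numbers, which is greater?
15.589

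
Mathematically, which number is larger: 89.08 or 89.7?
89.7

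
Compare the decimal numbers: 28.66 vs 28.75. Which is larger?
28.75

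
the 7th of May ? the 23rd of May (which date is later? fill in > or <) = <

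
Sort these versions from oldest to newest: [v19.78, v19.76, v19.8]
[v19.8, v19.76, v19.78]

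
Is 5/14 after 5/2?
Yes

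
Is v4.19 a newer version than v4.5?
Yes. Version numbers are compared segment by segment as integers, not as decimals: minor version 19 > 5, so v4.19 > v4.5 (even though the decimal 4.19 < 4.5).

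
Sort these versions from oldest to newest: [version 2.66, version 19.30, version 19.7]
[version 2.66, version 19.7, version 19.30]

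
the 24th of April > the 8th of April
True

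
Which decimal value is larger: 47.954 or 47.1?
47.954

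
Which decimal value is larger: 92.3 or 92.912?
92.912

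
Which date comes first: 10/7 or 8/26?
8/26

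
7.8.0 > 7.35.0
False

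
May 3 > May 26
False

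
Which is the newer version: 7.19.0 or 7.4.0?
7.19.0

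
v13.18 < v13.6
False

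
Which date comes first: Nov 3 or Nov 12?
Nov 3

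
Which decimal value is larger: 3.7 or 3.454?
3.7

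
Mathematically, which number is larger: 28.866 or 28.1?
28.866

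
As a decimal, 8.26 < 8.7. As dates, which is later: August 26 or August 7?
August 26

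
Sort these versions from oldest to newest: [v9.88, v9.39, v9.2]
[v9.2, v9.39, v9.88]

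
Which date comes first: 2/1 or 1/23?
1/23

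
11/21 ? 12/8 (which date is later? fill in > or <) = <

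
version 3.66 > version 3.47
True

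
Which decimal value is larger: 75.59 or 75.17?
75.59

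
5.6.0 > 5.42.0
False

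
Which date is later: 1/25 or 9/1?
9/1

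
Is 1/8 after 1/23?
No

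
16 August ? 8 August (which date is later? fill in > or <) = >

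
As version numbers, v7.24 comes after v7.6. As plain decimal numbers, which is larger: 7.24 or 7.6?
7.6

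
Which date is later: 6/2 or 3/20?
6/2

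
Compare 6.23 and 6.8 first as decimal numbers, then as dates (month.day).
As decimals: 6.23 < 6.8. As dates: 6/23 is later than 6/8 (day 23 > day 8).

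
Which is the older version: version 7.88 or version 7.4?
version 7.4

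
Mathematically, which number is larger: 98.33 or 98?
98.33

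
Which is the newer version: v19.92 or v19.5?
v19.92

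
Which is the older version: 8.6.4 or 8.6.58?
8.6.4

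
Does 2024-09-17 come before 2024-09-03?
No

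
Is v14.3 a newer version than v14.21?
No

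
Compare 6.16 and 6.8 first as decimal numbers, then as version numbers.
As decimals: 6.16 < 6.8. As versions: v6.16 > v6.8 (minor version 16 > 8).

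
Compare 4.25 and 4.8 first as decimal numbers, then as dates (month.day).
As decimals: 4.25 < 4.8. As dates: 4/25 is later than 4/8 (day 25 > day 8).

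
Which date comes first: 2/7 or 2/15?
2/7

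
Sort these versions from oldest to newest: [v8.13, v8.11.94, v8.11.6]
[v8.11.6, v8.11.94, v8.13]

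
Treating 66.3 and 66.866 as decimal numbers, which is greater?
66.866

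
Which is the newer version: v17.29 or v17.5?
v17.29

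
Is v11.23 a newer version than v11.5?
Yes. Version numbers are compared segment by segment as integers, not as decimals: minor version 23 > 5, so v11.23 > v11.5 (even though the decimal 11.23 < 11.5).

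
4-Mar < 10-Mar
True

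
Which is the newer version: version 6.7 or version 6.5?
version 6.7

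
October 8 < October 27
True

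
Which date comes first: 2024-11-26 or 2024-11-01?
2024-11-01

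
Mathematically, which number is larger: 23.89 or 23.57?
23.89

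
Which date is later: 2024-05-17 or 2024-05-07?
2024-05-17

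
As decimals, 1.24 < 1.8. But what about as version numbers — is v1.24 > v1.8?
True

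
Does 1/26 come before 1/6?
No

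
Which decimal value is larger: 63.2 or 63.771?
63.771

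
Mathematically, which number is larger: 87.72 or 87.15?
87.72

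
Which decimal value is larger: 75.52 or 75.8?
75.8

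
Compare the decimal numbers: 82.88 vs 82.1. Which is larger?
82.88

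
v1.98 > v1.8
True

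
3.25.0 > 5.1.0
False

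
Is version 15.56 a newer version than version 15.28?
Yes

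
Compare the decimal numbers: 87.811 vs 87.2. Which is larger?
87.811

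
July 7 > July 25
False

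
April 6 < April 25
True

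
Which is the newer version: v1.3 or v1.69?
v1.69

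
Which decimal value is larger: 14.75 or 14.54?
14.75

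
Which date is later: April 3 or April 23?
April 23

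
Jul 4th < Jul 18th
True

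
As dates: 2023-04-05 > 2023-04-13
False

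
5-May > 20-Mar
True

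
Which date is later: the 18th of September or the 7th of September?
the 18th of September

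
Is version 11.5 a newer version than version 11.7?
No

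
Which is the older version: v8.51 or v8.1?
v8.1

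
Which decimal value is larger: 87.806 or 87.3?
87.806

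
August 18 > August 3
True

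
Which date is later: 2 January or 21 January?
21 January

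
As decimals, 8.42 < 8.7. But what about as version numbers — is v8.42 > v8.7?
True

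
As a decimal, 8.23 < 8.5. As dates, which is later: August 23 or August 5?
August 23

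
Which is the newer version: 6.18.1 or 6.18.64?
6.18.64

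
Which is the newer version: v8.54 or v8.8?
v8.54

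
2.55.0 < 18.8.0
True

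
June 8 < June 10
True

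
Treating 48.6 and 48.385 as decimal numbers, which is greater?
48.6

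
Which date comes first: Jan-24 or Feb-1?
Jan-24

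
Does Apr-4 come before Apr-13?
Yes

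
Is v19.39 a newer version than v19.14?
Yes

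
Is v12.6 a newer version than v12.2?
Yes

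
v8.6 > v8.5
True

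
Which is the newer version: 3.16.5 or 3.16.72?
3.16.72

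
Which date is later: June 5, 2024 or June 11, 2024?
June 11, 2024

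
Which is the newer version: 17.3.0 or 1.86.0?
17.3.0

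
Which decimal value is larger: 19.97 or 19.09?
19.97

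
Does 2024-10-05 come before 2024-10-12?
Yes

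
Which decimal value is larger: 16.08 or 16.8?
16.8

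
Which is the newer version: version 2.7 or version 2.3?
version 2.7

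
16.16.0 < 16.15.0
False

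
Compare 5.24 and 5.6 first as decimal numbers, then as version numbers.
As decimals: 5.24 < 5.6. As versions: v5.24 > v5.6 (minor version 24 > 6).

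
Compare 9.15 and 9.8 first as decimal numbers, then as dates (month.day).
As decimals: 9.15 < 9.8. As dates: 9/15 is later than 9/8 (day 15 > day 8).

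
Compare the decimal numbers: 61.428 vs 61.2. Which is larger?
61.428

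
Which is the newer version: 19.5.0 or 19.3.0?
19.5.0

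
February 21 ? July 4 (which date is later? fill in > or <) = <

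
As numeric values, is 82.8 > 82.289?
True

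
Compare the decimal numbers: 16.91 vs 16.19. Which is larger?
16.91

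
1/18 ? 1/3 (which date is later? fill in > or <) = >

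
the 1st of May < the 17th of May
True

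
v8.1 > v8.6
False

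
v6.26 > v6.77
False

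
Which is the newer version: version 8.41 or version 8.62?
version 8.62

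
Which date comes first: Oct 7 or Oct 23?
Oct 7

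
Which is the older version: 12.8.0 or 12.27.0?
12.8.0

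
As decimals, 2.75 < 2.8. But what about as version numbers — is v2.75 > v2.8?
True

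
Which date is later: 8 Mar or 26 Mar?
26 Mar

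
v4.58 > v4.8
True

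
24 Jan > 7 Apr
False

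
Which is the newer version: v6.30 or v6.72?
v6.72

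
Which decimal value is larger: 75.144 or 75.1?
75.144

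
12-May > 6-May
True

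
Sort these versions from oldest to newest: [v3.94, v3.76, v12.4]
[v3.76, v3.94, v12.4]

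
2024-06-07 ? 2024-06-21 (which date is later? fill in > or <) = <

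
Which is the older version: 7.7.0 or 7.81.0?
7.7.0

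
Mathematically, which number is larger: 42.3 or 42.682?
42.682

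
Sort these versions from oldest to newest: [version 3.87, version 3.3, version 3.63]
[version 3.3, version 3.63, version 3.87]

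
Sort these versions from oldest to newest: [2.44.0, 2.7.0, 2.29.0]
[2.7.0, 2.29.0, 2.44.0]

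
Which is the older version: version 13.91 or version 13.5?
version 13.5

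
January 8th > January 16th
False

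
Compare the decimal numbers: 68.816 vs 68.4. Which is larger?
68.816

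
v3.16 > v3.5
True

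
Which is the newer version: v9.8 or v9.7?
v9.8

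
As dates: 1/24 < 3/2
True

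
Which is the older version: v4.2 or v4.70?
v4.2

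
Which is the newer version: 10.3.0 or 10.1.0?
10.3.0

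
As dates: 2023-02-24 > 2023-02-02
True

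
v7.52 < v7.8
False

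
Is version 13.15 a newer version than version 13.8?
Yes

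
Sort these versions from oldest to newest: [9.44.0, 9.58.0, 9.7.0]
[9.7.0, 9.44.0, 9.58.0]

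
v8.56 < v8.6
False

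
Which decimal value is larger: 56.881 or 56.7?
56.881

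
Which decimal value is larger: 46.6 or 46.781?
46.781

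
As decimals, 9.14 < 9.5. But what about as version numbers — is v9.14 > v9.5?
True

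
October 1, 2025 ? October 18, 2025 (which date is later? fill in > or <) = <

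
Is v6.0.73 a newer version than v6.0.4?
Yes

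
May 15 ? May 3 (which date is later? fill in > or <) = >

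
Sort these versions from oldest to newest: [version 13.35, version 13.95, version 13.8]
[version 13.8, version 13.35, version 13.95]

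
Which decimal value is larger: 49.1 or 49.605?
49.605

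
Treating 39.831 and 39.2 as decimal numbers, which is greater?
39.831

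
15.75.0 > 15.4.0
True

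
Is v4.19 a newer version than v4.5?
Yes. Version numbers are compared segment by segment as integers, not as decimals: minor version 19 > 5, so v4.19 > v4.5 (even though the decimal 4.19 < 4.5).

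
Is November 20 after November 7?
Yes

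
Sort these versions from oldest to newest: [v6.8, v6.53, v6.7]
[v6.7, v6.8, v6.53]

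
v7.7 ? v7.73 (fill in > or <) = <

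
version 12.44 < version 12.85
True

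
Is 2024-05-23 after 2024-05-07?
Yes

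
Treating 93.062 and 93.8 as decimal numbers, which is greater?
93.8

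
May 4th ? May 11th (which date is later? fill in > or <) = <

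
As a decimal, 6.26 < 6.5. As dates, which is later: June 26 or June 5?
June 26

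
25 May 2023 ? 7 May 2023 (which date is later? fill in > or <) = >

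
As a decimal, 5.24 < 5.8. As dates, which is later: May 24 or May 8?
May 24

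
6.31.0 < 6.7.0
False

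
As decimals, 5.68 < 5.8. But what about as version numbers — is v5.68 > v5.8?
True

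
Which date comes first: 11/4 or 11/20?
11/4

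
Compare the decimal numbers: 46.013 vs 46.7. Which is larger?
46.7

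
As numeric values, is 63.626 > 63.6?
True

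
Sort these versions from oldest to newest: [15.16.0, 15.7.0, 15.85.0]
[15.7.0, 15.16.0, 15.85.0]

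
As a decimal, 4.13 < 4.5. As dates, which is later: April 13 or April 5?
April 13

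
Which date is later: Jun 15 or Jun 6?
Jun 15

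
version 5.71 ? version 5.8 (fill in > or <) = >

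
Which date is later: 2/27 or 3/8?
3/8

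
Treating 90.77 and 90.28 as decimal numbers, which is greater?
90.77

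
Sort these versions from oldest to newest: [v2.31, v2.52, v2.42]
[v2.31, v2.42, v2.52]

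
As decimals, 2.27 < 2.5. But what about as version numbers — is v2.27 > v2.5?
True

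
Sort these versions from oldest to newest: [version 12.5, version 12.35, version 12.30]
[version 12.5, version 12.30, version 12.35]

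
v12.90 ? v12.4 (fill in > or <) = >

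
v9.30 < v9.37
True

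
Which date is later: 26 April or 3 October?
3 October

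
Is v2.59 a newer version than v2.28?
Yes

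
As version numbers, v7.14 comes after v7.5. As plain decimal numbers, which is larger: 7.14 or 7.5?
7.5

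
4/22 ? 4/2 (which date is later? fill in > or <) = >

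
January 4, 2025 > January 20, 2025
False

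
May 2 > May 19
False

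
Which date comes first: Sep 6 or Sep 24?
Sep 6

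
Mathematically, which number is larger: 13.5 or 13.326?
13.5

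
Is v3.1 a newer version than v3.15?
No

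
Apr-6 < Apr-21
True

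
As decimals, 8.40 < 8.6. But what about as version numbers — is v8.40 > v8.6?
True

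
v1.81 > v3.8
False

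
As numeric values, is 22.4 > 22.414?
False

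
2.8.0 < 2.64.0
True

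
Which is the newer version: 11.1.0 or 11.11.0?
11.11.0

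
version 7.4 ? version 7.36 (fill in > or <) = <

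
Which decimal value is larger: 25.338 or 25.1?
25.338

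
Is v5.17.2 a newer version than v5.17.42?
No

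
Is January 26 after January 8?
Yes. Day 26 comes after day 8 in January — this is a date comparison, not a decimal one (the decimal 1.26 would be smaller than 1.8).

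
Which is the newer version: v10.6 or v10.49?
v10.49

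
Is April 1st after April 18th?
No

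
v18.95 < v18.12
False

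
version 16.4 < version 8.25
False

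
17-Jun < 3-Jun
False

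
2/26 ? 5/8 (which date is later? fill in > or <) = <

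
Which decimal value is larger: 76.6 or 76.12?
76.6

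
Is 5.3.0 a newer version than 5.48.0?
No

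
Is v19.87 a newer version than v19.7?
Yes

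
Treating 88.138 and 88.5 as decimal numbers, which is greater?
88.5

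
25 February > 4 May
False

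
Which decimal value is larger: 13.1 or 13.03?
13.1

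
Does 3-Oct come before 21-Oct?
Yes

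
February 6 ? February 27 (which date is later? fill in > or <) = <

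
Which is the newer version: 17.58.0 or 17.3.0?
17.58.0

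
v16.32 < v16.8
False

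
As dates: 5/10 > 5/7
True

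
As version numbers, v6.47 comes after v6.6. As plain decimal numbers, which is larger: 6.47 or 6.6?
6.6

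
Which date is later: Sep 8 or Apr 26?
Sep 8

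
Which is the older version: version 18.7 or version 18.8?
version 18.7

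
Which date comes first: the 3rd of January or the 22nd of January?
the 3rd of January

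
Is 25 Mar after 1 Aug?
No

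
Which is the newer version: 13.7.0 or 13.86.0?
13.86.0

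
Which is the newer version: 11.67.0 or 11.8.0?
11.67.0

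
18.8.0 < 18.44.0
True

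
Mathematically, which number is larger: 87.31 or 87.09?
87.31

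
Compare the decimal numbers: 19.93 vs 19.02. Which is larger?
19.93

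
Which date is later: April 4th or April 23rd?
April 23rd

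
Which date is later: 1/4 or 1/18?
1/18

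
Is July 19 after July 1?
Yes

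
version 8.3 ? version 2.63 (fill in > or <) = >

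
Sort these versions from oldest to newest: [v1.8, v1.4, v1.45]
[v1.4, v1.8, v1.45]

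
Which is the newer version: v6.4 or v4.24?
v6.4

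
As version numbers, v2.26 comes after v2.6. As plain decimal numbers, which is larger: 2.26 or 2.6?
2.6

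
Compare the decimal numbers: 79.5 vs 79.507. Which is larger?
79.507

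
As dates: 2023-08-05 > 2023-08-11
False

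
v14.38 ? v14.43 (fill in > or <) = <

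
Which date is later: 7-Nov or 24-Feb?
7-Nov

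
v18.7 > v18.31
False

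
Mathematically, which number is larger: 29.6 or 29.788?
29.788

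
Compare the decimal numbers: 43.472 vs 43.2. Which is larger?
43.472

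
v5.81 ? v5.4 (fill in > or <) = >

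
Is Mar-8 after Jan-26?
Yes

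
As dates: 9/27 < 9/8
False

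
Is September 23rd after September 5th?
Yes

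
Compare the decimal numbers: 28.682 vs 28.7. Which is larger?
28.7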